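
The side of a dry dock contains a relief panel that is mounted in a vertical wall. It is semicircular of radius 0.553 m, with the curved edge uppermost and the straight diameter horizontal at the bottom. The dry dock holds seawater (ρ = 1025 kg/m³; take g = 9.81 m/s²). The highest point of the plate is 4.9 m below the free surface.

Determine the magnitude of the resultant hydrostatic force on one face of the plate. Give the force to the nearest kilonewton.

F ≈ 25 kN

γ = ρg = 1025 × 9.81 / 1000 = 10.05525 kN/m³.
The centroid lies 4r/(3π) = 0.2347 m above the diameter, so r − 4r/(3π) = 0.553 − 0.2347 = 0.3183 m below the topmost point, so the centroid depth is h_c = 4.9 + 0.3183 = 5.2183 m.
A = πr²/2 = π × 0.553²/2 = 0.480364 m².
Resultant F = γ·h_c·A = 10.05525 × 5.2183 × 0.480364 = 25.2053 kN.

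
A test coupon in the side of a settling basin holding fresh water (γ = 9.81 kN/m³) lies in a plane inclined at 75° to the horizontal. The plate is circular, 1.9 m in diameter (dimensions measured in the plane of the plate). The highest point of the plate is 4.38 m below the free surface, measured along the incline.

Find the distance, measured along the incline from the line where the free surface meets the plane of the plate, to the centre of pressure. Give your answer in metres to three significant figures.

y_p = 5.37 m

γ = 9.81 kN/m³.
Let θ = 75° be the plate's angle to the horizontal; measure y along the incline from where the plane meets the free surface. Vertical depth h = y·sinθ with sinθ = 0.965926.
The centroid is at the centre, 0.95 m below the top of the plate, so y_c = 4.38 + 0.95 = 5.33 m and h_c = 5.33 × 0.965926 = 5.14839 m.
A = π(0.95)² = 2.83529 m².
Resultant F = γ·h_c·A = 9.81 × 5.14839 × 2.83529 = 143.198 kN.
I_c = πr⁴/4 = π × 0.95⁴/4 = 0.639712 m⁴.
Centre of pressure: y_p = y_c + I_c/(y_c·A) = 5.33 + 0.639712/(5.33 × 2.83529) = 5.33 + 0.0423311 = 5.37233 m along the plane.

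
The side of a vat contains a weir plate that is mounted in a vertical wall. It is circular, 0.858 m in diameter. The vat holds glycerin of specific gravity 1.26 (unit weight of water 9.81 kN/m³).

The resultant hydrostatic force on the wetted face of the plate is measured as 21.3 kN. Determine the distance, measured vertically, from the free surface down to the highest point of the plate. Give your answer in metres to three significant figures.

d_top ≈ 2.55 m

γ = 1.26 × 9.81 = 12.3606 kN/m³.
A = π(0.429)² = 0.578182 m².
From F = γ·h_c·A, the centroid depth is h_c = 21.3/(12.3606 × 0.578182) = 2.98041 m.
The centroid is at the centre, 0.429 m below the top of the plate, so the highest point sits at h_top = 2.98041 − 0.429 = 2.55141 m below the surface.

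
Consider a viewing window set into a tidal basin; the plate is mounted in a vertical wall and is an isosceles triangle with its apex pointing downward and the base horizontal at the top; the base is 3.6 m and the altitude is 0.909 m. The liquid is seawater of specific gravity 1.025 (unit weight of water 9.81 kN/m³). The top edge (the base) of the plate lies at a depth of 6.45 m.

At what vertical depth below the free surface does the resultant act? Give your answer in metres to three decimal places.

h_p = 6.760 m

γ = 1.025 × 9.81 = 10.05525 kN/m³.
With the apex down, the centroid sits h/3 = 0.909/3 = 0.303 m below the base (the top edge), so the centroid depth is h_c = 6.45 + 0.303 = 6.753 m.
A = ½ × 3.6 × 0.909 = 1.6362 m².
Resultant F = γ·h_c·A = 10.05525 × 6.753 × 1.6362 = 111.103 kN.
I_c = b·h³/36 = 3.6 × 0.909³/36 = 0.0751089 m⁴.
Centre of pressure: y_p = y_c + I_c/(y_c·A) = 6.753 + 0.0751089/(6.753 × 1.6362) = 6.753 + 0.00679764 = 6.7598 m along the plane.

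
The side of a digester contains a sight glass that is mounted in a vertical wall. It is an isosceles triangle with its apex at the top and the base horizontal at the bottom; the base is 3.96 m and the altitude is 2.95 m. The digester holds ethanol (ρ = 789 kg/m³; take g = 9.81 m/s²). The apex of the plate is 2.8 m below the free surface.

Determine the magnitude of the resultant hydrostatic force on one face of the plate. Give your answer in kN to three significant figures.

F ≈ 216 kN

γ = ρg = 789 × 9.81 / 1000 = 7.74009 kN/m³.
With the apex up, the centroid sits 2h/3 = 2 × 2.95/3 = 1.96667 m below the apex, so the centroid depth is h_c = 2.8 + 1.96667 = 4.76667 m.
A = ½ × 3.96 × 2.95 = 5.841 m².
Resultant F = γ·h_c·A = 7.74009 × 4.76667 × 5.841 = 215.501 kN.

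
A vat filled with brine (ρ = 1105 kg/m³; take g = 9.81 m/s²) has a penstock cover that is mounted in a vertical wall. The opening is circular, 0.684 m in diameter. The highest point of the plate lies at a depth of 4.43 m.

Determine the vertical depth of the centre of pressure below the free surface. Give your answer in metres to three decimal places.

γ = ρg = 1105 × 9.81 / 1000 = 10.84005 kN/m³.
The centroid is at the centre, 0.342 m below the top of the plate, so the centroid depth is h_c = 4.43 + 0.342 = 4.772 m.
A = π(0.342)² = 0.367453 m².
Resultant F = γ·h_c·A = 10.84005 × 4.772 × 0.367453 = 19.0079 kN.
I_c = πr⁴/4 = π × 0.342⁴/4 = 0.0107447 m⁴.
Centre of pressure: y_p = y_c + I_c/(y_c·A) = 4.772 + 0.0107447/(4.772 × 0.367453) = 4.772 + 0.00612762 = 4.77813 m along the plane.

h_p = 4.778 m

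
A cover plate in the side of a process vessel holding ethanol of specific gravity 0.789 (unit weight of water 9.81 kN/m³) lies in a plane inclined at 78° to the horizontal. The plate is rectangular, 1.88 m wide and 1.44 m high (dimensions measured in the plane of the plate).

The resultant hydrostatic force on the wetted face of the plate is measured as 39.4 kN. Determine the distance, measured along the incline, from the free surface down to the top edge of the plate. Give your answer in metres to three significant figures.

y_top ≈ 1.20 m

γ = 0.789 × 9.81 = 7.74009 kN/m³.
A = 1.88 × 1.44 = 2.7072 m².
From F = γ·h_c·A, the centroid depth is h_c = 39.4/(7.74009 × 2.7072) = 1.88031 m.
Let θ = 78° be the plate's angle to the horizontal; measure y along the incline from where the plane meets the free surface. Vertical depth h = y·sinθ with sinθ = 0.978148.
Along the incline, y_c = h_c/sinθ = 1.88031/0.978148 = 1.92232 m.
The centroid lies 1.44/2 = 0.72 m below the top edge, so the top edge sits at y_top = 1.92232 − 0.72 = 1.20232 m along the incline.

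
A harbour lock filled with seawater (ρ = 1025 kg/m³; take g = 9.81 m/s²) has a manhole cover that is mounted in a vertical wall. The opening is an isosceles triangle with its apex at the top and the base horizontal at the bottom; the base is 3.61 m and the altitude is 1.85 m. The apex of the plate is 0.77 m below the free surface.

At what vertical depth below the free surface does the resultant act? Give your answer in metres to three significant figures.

h_p = 2.10 m

γ = ρg = 1025 × 9.81 / 1000 = 10.05525 kN/m³.
With the apex up, the centroid sits 2h/3 = 2 × 1.85/3 = 1.23333 m below the apex, so the centroid depth is h_c = 0.77 + 1.23333 = 2.00333 m.
A = ½ × 3.61 × 1.85 = 3.33925 m².
Resultant F = γ·h_c·A = 10.05525 × 2.00333 × 3.33925 = 67.2658 kN.
I_c = b·h³/36 = 3.61 × 1.85³/36 = 0.634921 m⁴.
Centre of pressure: y_p = y_c + I_c/(y_c·A) = 2.00333 + 0.634921/(2.00333 × 3.33925) = 2.00333 + 0.0949114 = 2.09824 m along the plane.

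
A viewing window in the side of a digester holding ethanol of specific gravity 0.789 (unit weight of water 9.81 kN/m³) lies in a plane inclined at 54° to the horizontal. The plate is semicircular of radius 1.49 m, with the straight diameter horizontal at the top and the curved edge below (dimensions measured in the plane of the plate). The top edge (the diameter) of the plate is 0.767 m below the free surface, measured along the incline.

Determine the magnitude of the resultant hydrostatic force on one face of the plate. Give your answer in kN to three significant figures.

γ = 0.789 × 9.81 = 7.74009 kN/m³.
Let θ = 54° be the plate's angle to the horizontal; measure y along the incline from where the plane meets the free surface. Vertical depth h = y·sinθ with sinθ = 0.809017.
The centroid of a semicircle lies 4r/(3π) = 0.632376 m from the diameter, here below the top edge, so y_c = 0.767 + 0.632376 = 1.39938 m and h_c = 1.39938 × 0.809017 = 1.13212 m.
A = πr²/2 = π × 1.49²/2 = 3.48732 m².
Resultant F = γ·h_c·A = 7.74009 × 1.13212 × 3.48732 = 30.5584 kN.

F ≈ 30.6 kN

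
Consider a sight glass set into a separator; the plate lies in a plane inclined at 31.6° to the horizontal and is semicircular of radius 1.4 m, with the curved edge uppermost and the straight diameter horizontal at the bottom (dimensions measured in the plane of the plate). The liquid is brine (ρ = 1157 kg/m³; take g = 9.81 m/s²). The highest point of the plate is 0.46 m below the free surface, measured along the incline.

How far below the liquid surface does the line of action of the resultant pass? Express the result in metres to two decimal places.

γ = ρg = 1157 × 9.81 / 1000 = 11.35017 kN/m³.
Let θ = 31.6° be the plate's angle to the horizontal; measure y along the incline from where the plane meets the free surface. Vertical depth h = y·sinθ with sinθ = 0.523986.
The centroid lies 4r/(3π) = 0.594178 m above the diameter, so r − 4r/(3π) = 1.4 − 0.594178 = 0.805822 m below the topmost point, so y_c = 0.46 + 0.805822 = 1.26582 m and h_c = 1.26582 × 0.523986 = 0.663272 m.
A = πr²/2 = π × 1.4²/2 = 3.07876 m².
Resultant F = γ·h_c·A = 11.35017 × 0.663272 × 3.07876 = 23.1777 kN.
I_c = (π/8 − 8/(9π))·r⁴ = 0.109757 × 1.4⁴ = 0.421642 m⁴.
Centre of pressure: y_p = y_c + I_c/(y_c·A) = 1.26582 + 0.421642/(1.26582 × 3.07876) = 1.26582 + 0.108192 = 1.37401 m along the plane.
Vertically, h_p = y_p·sinθ = 1.37401 × 0.523986 = 0.719962 m.

h_p = 0.72 m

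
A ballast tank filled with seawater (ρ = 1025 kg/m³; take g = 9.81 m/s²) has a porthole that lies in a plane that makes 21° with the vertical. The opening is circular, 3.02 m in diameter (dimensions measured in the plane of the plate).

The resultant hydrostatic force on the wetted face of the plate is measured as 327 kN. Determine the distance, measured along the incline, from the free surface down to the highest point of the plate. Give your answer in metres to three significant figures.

y_top ≈ 3.35 m

γ = ρg = 1025 × 9.81 / 1000 = 10.05525 kN/m³.
A = π(1.51)² = 7.16315 m².
From F = γ·h_c·A, the centroid depth is h_c = 327/(10.05525 × 7.16315) = 4.53995 m.
The plate makes 21° with the vertical, i.e. θ = 90° − 21° = 69° to the horizontal. Measuring y along the incline from the free-surface line, vertical depth h = y·sinθ with sinθ = 0.933580.
Along the incline, y_c = h_c/sinθ = 4.53995/0.933580 = 4.86295 m.
The centroid is at the centre, 1.51 m below the top of the plate, so the highest point sits at y_top = 4.86295 − 1.51 = 3.35295 m along the incline.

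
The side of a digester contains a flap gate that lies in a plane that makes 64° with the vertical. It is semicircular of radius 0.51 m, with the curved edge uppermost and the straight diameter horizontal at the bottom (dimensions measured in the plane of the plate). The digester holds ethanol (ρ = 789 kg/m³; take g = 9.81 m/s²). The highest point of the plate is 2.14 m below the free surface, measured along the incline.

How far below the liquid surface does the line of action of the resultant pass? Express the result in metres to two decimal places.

h_p = 1.07 m

γ = ρg = 789 × 9.81 / 1000 = 7.74009 kN/m³.
The plate makes 64° with the vertical, i.e. θ = 90° − 64° = 26° to the horizontal. Measuring y along the incline from the free-surface line, vertical depth h = y·sinθ with sinθ = 0.438371.
The centroid lies 4r/(3π) = 0.216451 m above the diameter, so r − 4r/(3π) = 0.51 − 0.216451 = 0.293549 m below the topmost point, so y_c = 2.14 + 0.293549 = 2.43355 m and h_c = 2.43355 × 0.438371 = 1.0668 m.
A = πr²/2 = π × 0.51²/2 = 0.408564 m².
Resultant F = γ·h_c·A = 7.74009 × 1.0668 × 0.408564 = 3.37357 kN.
I_c = (π/8 − 8/(9π))·r⁴ = 0.109757 × 0.51⁴ = 0.00742528 m⁴.
Centre of pressure: y_p = y_c + I_c/(y_c·A) = 2.43355 + 0.00742528/(2.43355 × 0.408564) = 2.43355 + 0.00746814 = 2.44102 m along the plane.
Vertically, h_p = y_p·sinθ = 2.44102 × 0.438371 = 1.07007 m.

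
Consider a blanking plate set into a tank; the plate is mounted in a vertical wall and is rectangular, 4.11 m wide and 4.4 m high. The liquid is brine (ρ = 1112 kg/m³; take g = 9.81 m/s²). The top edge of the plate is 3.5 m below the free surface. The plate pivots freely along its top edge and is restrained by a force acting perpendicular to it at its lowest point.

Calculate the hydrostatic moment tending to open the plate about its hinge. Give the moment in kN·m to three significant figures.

γ = ρg = 1112 × 9.81 / 1000 = 10.90872 kN/m³.
The centroid lies 4.4/2 = 2.2 m below the top edge, so the centroid depth is h_c = 3.5 + 2.2 = 5.7 m.
A = 4.11 × 4.4 = 18.084 m².
Resultant F = γ·h_c·A = 10.90872 × 5.7 × 18.084 = 1124.46 kN.
I_c = b·h³/12 = 4.11 × 4.4³/12 = 29.1755 m⁴.
Centre of pressure: y_p = y_c + I_c/(y_c·A) = 5.7 + 29.1755/(5.7 × 18.084) = 5.7 + 0.283041 = 5.98304 m along the plane.
The resultant acts 2.2 + 0.283041 = 2.48304 m (along the plate) below the hinge at the top edge, so the moment about the hinge is M = F × 2.48304 = 1124.46 × 2.48304 = 2792.08 kN·m.

M ≈ 2790 kN·m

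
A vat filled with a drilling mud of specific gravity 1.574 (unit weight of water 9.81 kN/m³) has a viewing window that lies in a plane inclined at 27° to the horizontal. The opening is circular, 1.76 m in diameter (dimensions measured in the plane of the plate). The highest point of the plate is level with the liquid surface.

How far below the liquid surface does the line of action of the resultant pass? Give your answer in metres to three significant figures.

γ = 1.574 × 9.81 = 15.44094 kN/m³.
Let θ = 27° be the plate's angle to the horizontal; measure y along the incline from where the plane meets the free surface. Vertical depth h = y·sinθ with sinθ = 0.453990.
The centroid is at the centre, 0.88 m below the top of the plate, so y_c = 0.88 m and h_c = 0.88 × 0.453990 = 0.399511 m.
A = π(0.88)² = 2.43285 m².
Resultant F = γ·h_c·A = 15.44094 × 0.399511 × 2.43285 = 15.0078 kN.
I_c = πr⁴/4 = π × 0.88⁴/4 = 0.471 m⁴.
Centre of pressure: y_p = y_c + I_c/(y_c·A) = 0.88 + 0.471/(0.88 × 2.43285) = 0.88 + 0.22 = 1.1 m along the plane.
Vertically, h_p = y_p·sinθ = 1.1 × 0.453990 = 0.499389 m.

h_p = 0.499 m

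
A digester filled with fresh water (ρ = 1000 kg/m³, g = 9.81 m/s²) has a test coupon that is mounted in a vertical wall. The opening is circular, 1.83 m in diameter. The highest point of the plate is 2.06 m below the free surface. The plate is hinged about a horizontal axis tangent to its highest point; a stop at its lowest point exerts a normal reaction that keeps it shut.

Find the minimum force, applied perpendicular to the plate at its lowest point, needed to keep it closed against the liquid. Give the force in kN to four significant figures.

P ≈ 41.33 kN

γ = ρg = 1000 × 9.81 = 9810 N/m³ = 9.81 kN/m³.
The centroid is at the centre, 0.915 m below the top of the plate, so the centroid depth is h_c = 2.06 + 0.915 = 2.975 m.
A = π(0.915)² = 2.63022 m².
Resultant F = γ·h_c·A = 9.81 × 2.975 × 2.63022 = 76.7623 kN.
I_c = πr⁴/4 = π × 0.915⁴/4 = 0.550521 m⁴.
Centre of pressure: y_p = y_c + I_c/(y_c·A) = 2.975 + 0.550521/(2.975 × 2.63022) = 2.975 + 0.070355 = 3.04536 m along the plane.
The resultant acts 0.915 + 0.070355 = 0.985355 m (along the plate) below the hinge at the top edge, so the moment about the hinge is M = F × 0.985355 = 76.7623 × 0.985355 = 75.6381 kN·m.
A normal force at the bottom, 1.83 m from the hinge, must supply this moment: P = 75.6381/1.83 = 41.3323 kN.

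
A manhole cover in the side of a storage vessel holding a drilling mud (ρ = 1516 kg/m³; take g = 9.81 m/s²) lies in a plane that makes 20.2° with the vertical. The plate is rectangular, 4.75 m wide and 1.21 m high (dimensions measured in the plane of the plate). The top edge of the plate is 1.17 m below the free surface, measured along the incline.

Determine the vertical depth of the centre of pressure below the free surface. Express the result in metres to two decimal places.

h_p = 1.73 m

γ = ρg = 1516 × 9.81 / 1000 = 14.87196 kN/m³.
The plate makes 20.2° with the vertical, i.e. θ = 90° − 20.2° = 69.8° to the horizontal. Measuring y along the incline from the free-surface line, vertical depth h = y·sinθ with sinθ = 0.938493.
The centroid lies 1.21/2 = 0.605 m below the top edge, so y_c = 1.17 + 0.605 = 1.775 m and h_c = 1.775 × 0.938493 = 1.66583 m.
A = 4.75 × 1.21 = 5.7475 m².
Resultant F = γ·h_c·A = 14.87196 × 1.66583 × 5.7475 = 142.389 kN.
I_c = b·h³/12 = 4.75 × 1.21³/12 = 0.701243 m⁴.
Centre of pressure: y_p = y_c + I_c/(y_c·A) = 1.775 + 0.701243/(1.775 × 5.7475) = 1.775 + 0.0687371 = 1.84374 m along the plane.
Vertically, h_p = y_p·sinθ = 1.84374 × 0.938493 = 1.73034 m.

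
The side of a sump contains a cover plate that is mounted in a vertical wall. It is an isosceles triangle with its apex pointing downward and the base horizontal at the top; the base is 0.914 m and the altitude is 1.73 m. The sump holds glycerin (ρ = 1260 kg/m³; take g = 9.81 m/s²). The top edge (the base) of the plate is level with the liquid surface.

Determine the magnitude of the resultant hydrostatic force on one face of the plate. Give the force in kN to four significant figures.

γ = ρg = 1260 × 9.81 / 1000 = 12.3606 kN/m³.
With the apex down, the centroid sits h/3 = 1.73/3 = 0.576667 m below the base (the top edge), so the centroid depth is h_c = 0.576667 m.
A = ½ × 0.914 × 1.73 = 0.79061 m².
Resultant F = γ·h_c·A = 12.3606 × 0.576667 × 0.79061 = 5.63543 kN.

F ≈ 5.635 kN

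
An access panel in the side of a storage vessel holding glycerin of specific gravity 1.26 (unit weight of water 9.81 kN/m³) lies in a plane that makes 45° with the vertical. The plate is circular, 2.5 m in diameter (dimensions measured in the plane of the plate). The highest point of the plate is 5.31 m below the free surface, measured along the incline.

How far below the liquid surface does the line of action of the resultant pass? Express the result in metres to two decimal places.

h_p = 4.68 m

γ = 1.26 × 9.81 = 12.3606 kN/m³.
The plate makes 45° with the vertical, i.e. θ = 90° − 45° = 45° to the horizontal. Measuring y along the incline from the free-surface line, vertical depth h = y·sinθ with sinθ = 0.707107.
The centroid is at the centre, 1.25 m below the top of the plate, so y_c = 5.31 + 1.25 = 6.56 m and h_c = 6.56 × 0.707107 = 4.63862 m.
A = π(1.25)² = 4.90874 m².
Resultant F = γ·h_c·A = 12.3606 × 4.63862 × 4.90874 = 281.448 kN.
I_c = πr⁴/4 = π × 1.25⁴/4 = 1.91748 m⁴.
Centre of pressure: y_p = y_c + I_c/(y_c·A) = 6.56 + 1.91748/(6.56 × 4.90874) = 6.56 + 0.0595466 = 6.61955 m along the plane.
Vertically, h_p = y_p·sinθ = 6.61955 × 0.707107 = 4.68073 m.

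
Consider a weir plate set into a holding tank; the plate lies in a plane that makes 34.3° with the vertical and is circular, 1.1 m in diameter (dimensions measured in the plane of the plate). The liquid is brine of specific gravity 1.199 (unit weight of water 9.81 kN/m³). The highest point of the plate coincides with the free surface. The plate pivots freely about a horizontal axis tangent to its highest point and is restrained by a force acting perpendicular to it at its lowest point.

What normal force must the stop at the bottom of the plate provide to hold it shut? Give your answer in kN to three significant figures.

P ≈ 3.17 kN

γ = 1.199 × 9.81 = 11.76219 kN/m³.
The plate makes 34.3° with the vertical, i.e. θ = 90° − 34.3° = 55.7° to the horizontal. Measuring y along the incline from the free-surface line, vertical depth h = y·sinθ with sinθ = 0.826098.
The centroid is at the centre, 0.55 m below the top of the plate, so y_c = 0.55 m and h_c = 0.55 × 0.826098 = 0.454354 m.
A = π(0.55)² = 0.950332 m².
Resultant F = γ·h_c·A = 11.76219 × 0.454354 × 0.950332 = 5.07876 kN.
I_c = πr⁴/4 = π × 0.55⁴/4 = 0.0718688 m⁴.
Centre of pressure: y_p = y_c + I_c/(y_c·A) = 0.55 + 0.0718688/(0.55 × 0.950332) = 0.55 + 0.1375 = 0.6875 m along the plane.
The resultant acts 0.55 + 0.1375 = 0.6875 m (along the plate) below the hinge at the top edge, so the moment about the hinge is M = F × 0.6875 = 5.07876 × 0.6875 = 3.49165 kN·m.
A normal force at the bottom, 1.1 m from the hinge, must supply this moment: P = 3.49165/1.1 = 3.17423 kN.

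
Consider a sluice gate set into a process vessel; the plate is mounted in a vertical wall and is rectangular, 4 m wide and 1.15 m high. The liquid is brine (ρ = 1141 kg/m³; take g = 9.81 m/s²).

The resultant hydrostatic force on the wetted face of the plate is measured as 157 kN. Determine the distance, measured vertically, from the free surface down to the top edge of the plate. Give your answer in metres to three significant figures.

γ = ρg = 1141 × 9.81 / 1000 = 11.19321 kN/m³.
A = 4 × 1.15 = 4.6 m².
From F = γ·h_c·A, the centroid depth is h_c = 157/(11.19321 × 4.6) = 3.04921 m.
The centroid lies 1.15/2 = 0.575 m below the top edge, so the top edge sits at h_top = 3.04921 − 0.575 = 2.47421 m below the surface.

d_top ≈ 2.47 m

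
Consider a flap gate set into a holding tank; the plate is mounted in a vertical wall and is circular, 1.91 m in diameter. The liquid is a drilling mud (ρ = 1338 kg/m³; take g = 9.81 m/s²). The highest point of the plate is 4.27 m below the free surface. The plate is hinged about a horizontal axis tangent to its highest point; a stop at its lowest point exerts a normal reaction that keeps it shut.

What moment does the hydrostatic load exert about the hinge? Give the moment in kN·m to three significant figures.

γ = ρg = 1338 × 9.81 / 1000 = 13.12578 kN/m³.
The centroid is at the centre, 0.955 m below the top of the plate, so the centroid depth is h_c = 4.27 + 0.955 = 5.225 m.
A = π(0.955)² = 2.86521 m².
Resultant F = γ·h_c·A = 13.12578 × 5.225 × 2.86521 = 196.502 kN.
I_c = πr⁴/4 = π × 0.955⁴/4 = 0.653286 m⁴.
Centre of pressure: y_p = y_c + I_c/(y_c·A) = 5.225 + 0.653286/(5.225 × 2.86521) = 5.225 + 0.0436376 = 5.26864 m along the plane.
The resultant acts 0.955 + 0.0436376 = 0.998638 m (along the plate) below the hinge at the top edge, so the moment about the hinge is M = F × 0.998638 = 196.502 × 0.998638 = 196.234 kN·m.

M ≈ 196 kN·m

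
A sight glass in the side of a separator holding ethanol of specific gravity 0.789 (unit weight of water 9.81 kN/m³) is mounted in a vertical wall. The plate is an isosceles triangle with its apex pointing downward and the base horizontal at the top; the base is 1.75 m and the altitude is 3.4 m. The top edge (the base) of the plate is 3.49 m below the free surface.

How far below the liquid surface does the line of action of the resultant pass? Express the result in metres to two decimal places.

h_p = 4.76 m

γ = 0.789 × 9.81 = 7.74009 kN/m³.
With the apex down, the centroid sits h/3 = 3.4/3 = 1.13333 m below the base (the top edge), so the centroid depth is h_c = 3.49 + 1.13333 = 4.62333 m.
A = ½ × 1.75 × 3.4 = 2.975 m².
Resultant F = γ·h_c·A = 7.74009 × 4.62333 × 2.975 = 106.46 kN.
I_c = b·h³/36 = 1.75 × 3.4³/36 = 1.91061 m⁴.
Centre of pressure: y_p = y_c + I_c/(y_c·A) = 4.62333 + 1.91061/(4.62333 × 2.975) = 4.62333 + 0.138909 = 4.76224 m along the plane.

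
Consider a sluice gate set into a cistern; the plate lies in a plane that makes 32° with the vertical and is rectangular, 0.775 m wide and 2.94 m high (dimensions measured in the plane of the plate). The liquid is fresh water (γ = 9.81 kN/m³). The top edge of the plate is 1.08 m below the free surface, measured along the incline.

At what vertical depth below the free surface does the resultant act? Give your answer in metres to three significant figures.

γ = 9.81 kN/m³.
The plate makes 32° with the vertical, i.e. θ = 90° − 32° = 58° to the horizontal. Measuring y along the incline from the free-surface line, vertical depth h = y·sinθ with sinθ = 0.848048.
The centroid lies 2.94/2 = 1.47 m below the top edge, so y_c = 1.08 + 1.47 = 2.55 m and h_c = 2.55 × 0.848048 = 2.16252 m.
A = 0.775 × 2.94 = 2.2785 m².
Resultant F = γ·h_c·A = 9.81 × 2.16252 × 2.2785 = 48.3368 kN.
I_c = b·h³/12 = 0.775 × 2.94³/12 = 1.6412 m⁴.
Centre of pressure: y_p = y_c + I_c/(y_c·A) = 2.55 + 1.6412/(2.55 × 2.2785) = 2.55 + 0.28247 = 2.83247 m along the plane.
Vertically, h_p = y_p·sinθ = 2.83247 × 0.848048 = 2.40207 m.

h_p = 2.40 m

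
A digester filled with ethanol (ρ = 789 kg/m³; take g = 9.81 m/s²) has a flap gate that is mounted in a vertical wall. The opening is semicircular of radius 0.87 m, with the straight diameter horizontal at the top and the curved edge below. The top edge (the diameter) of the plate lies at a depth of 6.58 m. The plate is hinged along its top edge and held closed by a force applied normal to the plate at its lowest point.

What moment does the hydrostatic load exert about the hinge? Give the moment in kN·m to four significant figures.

γ = ρg = 789 × 9.81 / 1000 = 7.74009 kN/m³.
The centroid of a semicircle lies 4r/(3π) = 0.369239 m from the diameter, here below the top edge, so the centroid depth is h_c = 6.58 + 0.369239 = 6.94924 m.
A = πr²/2 = π × 0.87²/2 = 1.18894 m².
Resultant F = γ·h_c·A = 7.74009 × 6.94924 × 1.18894 = 63.9504 kN.
I_c = (π/8 − 8/(9π))·r⁴ = 0.109757 × 0.87⁴ = 0.0628795 m⁴.
Centre of pressure: y_p = y_c + I_c/(y_c·A) = 6.94924 + 0.0628795/(6.94924 × 1.18894) = 6.94924 + 0.00761048 = 6.95685 m along the plane.
The resultant acts 0.369239 + 0.00761048 = 0.376849 m (along the plate) below the hinge at the top edge, so the moment about the hinge is M = F × 0.376849 = 63.9504 × 0.376849 = 24.0996 kN·m.

M ≈ 24.10 kN·m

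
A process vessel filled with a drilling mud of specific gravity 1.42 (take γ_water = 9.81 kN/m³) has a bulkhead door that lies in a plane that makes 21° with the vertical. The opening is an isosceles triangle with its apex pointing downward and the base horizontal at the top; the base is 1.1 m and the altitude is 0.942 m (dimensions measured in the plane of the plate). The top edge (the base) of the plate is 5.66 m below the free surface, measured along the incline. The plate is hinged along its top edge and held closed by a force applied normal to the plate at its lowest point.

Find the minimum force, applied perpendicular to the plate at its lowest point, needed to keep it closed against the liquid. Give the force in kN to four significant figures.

γ = 1.42 × 9.81 = 13.9302 kN/m³.
The plate makes 21° with the vertical, i.e. θ = 90° − 21° = 69° to the horizontal. Measuring y along the incline from the free-surface line, vertical depth h = y·sinθ with sinθ = 0.933580.
With the apex down, the centroid sits h/3 = 0.942/3 = 0.314 m below the base (the top edge), so y_c = 5.66 + 0.314 = 5.974 m and h_c = 5.974 × 0.933580 = 5.57721 m.
A = ½ × 1.1 × 0.942 = 0.5181 m².
Resultant F = γ·h_c·A = 13.9302 × 5.57721 × 0.5181 = 40.252 kN.
I_c = b·h³/36 = 1.1 × 0.942³/36 = 0.0255413 m⁴.
Centre of pressure: y_p = y_c + I_c/(y_c·A) = 5.974 + 0.0255413/(5.974 × 0.5181) = 5.974 + 0.00825209 = 5.98225 m along the plane.
The resultant acts 0.314 + 0.00825209 = 0.322252 m (along the plate) below the hinge at the top edge, so the moment about the hinge is M = F × 0.322252 = 40.252 × 0.322252 = 12.9713 kN·m.
A normal force at the bottom, 0.942 m from the hinge, must supply this moment: P = 12.9713/0.942 = 13.77 kN.

P ≈ 13.77 kN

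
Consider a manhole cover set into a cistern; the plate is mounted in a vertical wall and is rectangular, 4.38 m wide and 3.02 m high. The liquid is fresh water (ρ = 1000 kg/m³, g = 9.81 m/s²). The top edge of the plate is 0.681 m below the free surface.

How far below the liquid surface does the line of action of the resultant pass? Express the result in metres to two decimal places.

h_p = 2.54 m

γ = ρg = 1000 × 9.81 = 9810 N/m³ = 9.81 kN/m³.
The centroid lies 3.02/2 = 1.51 m below the top edge, so the centroid depth is h_c = 0.681 + 1.51 = 2.191 m.
A = 4.38 × 3.02 = 13.2276 m².
Resultant F = γ·h_c·A = 9.81 × 2.191 × 13.2276 = 284.31 kN.
I_c = b·h³/12 = 4.38 × 3.02³/12 = 10.0534 m⁴.
Centre of pressure: y_p = y_c + I_c/(y_c·A) = 2.191 + 10.0534/(2.191 × 13.2276) = 2.191 + 0.346888 = 2.53789 m along the plane.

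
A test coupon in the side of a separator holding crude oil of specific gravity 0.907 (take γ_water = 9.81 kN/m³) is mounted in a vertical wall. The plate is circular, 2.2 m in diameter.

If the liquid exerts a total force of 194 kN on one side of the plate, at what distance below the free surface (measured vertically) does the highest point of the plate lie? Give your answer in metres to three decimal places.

γ = 0.907 × 9.81 = 8.89767 kN/m³.
A = π(1.1)² = 3.80133 m².
From F = γ·h_c·A, the centroid depth is h_c = 194/(8.89767 × 3.80133) = 5.73575 m.
The centroid is at the centre, 1.1 m below the top of the plate, so the highest point sits at h_top = 5.73575 − 1.1 = 4.63575 m below the surface.

d_top ≈ 4.636 m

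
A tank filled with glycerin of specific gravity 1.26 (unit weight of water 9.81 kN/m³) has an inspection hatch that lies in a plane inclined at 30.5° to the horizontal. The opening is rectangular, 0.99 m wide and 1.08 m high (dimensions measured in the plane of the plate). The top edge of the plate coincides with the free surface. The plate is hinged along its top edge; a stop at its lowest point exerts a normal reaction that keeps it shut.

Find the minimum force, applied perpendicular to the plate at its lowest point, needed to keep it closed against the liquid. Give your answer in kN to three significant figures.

P ≈ 2.41 kN

γ = 1.26 × 9.81 = 12.3606 kN/m³.
Let θ = 30.5° be the plate's angle to the horizontal; measure y along the incline from where the plane meets the free surface. Vertical depth h = y·sinθ with sinθ = 0.507538.
The centroid lies 1.08/2 = 0.54 m below the top edge, so y_c = 0.54 m and h_c = 0.54 × 0.507538 = 0.274071 m.
A = 0.99 × 1.08 = 1.0692 m².
Resultant F = γ·h_c·A = 12.3606 × 0.274071 × 1.0692 = 3.62211 kN.
I_c = b·h³/12 = 0.99 × 1.08³/12 = 0.103926 m⁴.
Centre of pressure: y_p = y_c + I_c/(y_c·A) = 0.54 + 0.103926/(0.54 × 1.0692) = 0.54 + 0.18 = 0.72 m along the plane.
The resultant acts 0.54 + 0.18 = 0.72 m (along the plate) below the hinge at the top edge, so the moment about the hinge is M = F × 0.72 = 3.62211 × 0.72 = 2.60792 kN·m.
A normal force at the bottom, 1.08 m from the hinge, must supply this moment: P = 2.60792/1.08 = 2.41474 kN.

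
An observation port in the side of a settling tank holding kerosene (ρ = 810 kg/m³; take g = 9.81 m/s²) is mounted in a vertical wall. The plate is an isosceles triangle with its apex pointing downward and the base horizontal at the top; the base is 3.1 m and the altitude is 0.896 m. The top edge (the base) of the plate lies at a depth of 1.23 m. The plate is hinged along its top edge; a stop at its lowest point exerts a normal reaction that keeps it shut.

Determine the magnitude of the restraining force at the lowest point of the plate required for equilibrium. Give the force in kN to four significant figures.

γ = ρg = 810 × 9.81 / 1000 = 7.9461 kN/m³.
With the apex down, the centroid sits h/3 = 0.896/3 = 0.298667 m below the base (the top edge), so the centroid depth is h_c = 1.23 + 0.298667 = 1.52867 m.
A = ½ × 3.1 × 0.896 = 1.3888 m².
Resultant F = γ·h_c·A = 7.9461 × 1.52867 × 1.3888 = 16.8697 kN.
I_c = b·h³/36 = 3.1 × 0.896³/36 = 0.0619417 m⁴.
Centre of pressure: y_p = y_c + I_c/(y_c·A) = 1.52867 + 0.0619417/(1.52867 × 1.3888) = 1.52867 + 0.0291763 = 1.55785 m along the plane.
The resultant acts 0.298667 + 0.0291763 = 0.327843 m (along the plate) below the hinge at the top edge, so the moment about the hinge is M = F × 0.327843 = 16.8697 × 0.327843 = 5.53061 kN·m.
A normal force at the bottom, 0.896 m from the hinge, must supply this moment: P = 5.53061/0.896 = 6.17256 kN.

P ≈ 6.173 kN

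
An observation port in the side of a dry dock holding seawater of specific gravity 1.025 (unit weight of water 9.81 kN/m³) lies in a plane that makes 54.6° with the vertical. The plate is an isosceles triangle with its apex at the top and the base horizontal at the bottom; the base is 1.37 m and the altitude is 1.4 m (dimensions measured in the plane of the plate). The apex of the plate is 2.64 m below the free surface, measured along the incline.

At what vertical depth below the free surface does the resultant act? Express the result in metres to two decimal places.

h_p = 2.09 m

γ = 1.025 × 9.81 = 10.05525 kN/m³.
The plate makes 54.6° with the vertical, i.e. θ = 90° − 54.6° = 35.4° to the horizontal. Measuring y along the incline from the free-surface line, vertical depth h = y·sinθ with sinθ = 0.579281.
With the apex up, the centroid sits 2h/3 = 2 × 1.4/3 = 0.933333 m below the apex, so y_c = 2.64 + 0.933333 = 3.57333 m and h_c = 3.57333 × 0.579281 = 2.06996 m.
A = ½ × 1.37 × 1.4 = 0.959 m².
Resultant F = γ·h_c·A = 10.05525 × 2.06996 × 0.959 = 19.9606 kN.
I_c = b·h³/36 = 1.37 × 1.4³/36 = 0.104424 m⁴.
Centre of pressure: y_p = y_c + I_c/(y_c·A) = 3.57333 + 0.104424/(3.57333 × 0.959) = 3.57333 + 0.0304725 = 3.6038 m along the plane.
Vertically, h_p = y_p·sinθ = 3.6038 × 0.579281 = 2.08761 m.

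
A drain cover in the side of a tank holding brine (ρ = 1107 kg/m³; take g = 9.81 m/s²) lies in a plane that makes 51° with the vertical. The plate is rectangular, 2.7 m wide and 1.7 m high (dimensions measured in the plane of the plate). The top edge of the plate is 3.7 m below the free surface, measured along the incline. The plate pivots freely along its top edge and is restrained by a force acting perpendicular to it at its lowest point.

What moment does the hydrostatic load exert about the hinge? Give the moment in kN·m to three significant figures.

M ≈ 129 kN·m

γ = ρg = 1107 × 9.81 / 1000 = 10.85967 kN/m³.
The plate makes 51° with the vertical, i.e. θ = 90° − 51° = 39° to the horizontal. Measuring y along the incline from the free-surface line, vertical depth h = y·sinθ with sinθ = 0.629320.
The centroid lies 1.7/2 = 0.85 m below the top edge, so y_c = 3.7 + 0.85 = 4.55 m and h_c = 4.55 × 0.629320 = 2.86341 m.
A = 2.7 × 1.7 = 4.59 m².
Resultant F = γ·h_c·A = 10.85967 × 2.86341 × 4.59 = 142.729 kN.
I_c = b·h³/12 = 2.7 × 1.7³/12 = 1.10542 m⁴.
Centre of pressure: y_p = y_c + I_c/(y_c·A) = 4.55 + 1.10542/(4.55 × 4.59) = 4.55 + 0.0529302 = 4.60293 m along the plane.
The resultant acts 0.85 + 0.0529302 = 0.90293 m (along the plate) below the hinge at the top edge, so the moment about the hinge is M = F × 0.90293 = 142.729 × 0.90293 = 128.874 kN·m.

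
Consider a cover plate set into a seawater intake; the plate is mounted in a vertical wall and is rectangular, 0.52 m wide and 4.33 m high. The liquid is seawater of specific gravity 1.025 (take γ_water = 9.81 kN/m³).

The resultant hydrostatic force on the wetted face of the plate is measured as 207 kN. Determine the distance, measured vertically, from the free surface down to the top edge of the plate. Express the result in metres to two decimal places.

d_top ≈ 6.98 m

γ = 1.025 × 9.81 = 10.05525 kN/m³.
A = 0.52 × 4.33 = 2.2516 m².
From F = γ·h_c·A, the centroid depth is h_c = 207/(10.05525 × 2.2516) = 9.14295 m.
The centroid lies 4.33/2 = 2.165 m below the top edge, so the top edge sits at h_top = 9.14295 − 2.165 = 6.97795 m below the surface.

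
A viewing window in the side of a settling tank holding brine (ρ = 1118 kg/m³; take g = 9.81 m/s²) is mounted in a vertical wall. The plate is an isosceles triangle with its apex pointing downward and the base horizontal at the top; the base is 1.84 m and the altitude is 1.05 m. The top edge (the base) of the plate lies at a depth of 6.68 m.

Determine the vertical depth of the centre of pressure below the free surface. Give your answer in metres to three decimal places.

γ = ρg = 1118 × 9.81 / 1000 = 10.96758 kN/m³.
With the apex down, the centroid sits h/3 = 1.05/3 = 0.35 m below the base (the top edge), so the centroid depth is h_c = 6.68 + 0.35 = 7.03 m.
A = ½ × 1.84 × 1.05 = 0.966 m².
Resultant F = γ·h_c·A = 10.96758 × 7.03 × 0.966 = 74.4806 kN.
I_c = b·h³/36 = 1.84 × 1.05³/36 = 0.0591675 m⁴.
Centre of pressure: y_p = y_c + I_c/(y_c·A) = 7.03 + 0.0591675/(7.03 × 0.966) = 7.03 + 0.00871266 = 7.03871 m along the plane.

h_p = 7.039 m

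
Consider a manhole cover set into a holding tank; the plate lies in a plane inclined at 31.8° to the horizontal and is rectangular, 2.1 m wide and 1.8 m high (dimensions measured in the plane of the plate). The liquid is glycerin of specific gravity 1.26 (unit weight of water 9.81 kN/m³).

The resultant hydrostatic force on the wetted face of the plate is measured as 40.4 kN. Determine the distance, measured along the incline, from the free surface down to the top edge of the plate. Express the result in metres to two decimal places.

y_top ≈ 0.74 m

γ = 1.26 × 9.81 = 12.3606 kN/m³.
A = 2.1 × 1.8 = 3.78 m².
From F = γ·h_c·A, the centroid depth is h_c = 40.4/(12.3606 × 3.78) = 0.864669 m.
Let θ = 31.8° be the plate's angle to the horizontal; measure y along the incline from where the plane meets the free surface. Vertical depth h = y·sinθ with sinθ = 0.526956.
Along the incline, y_c = h_c/sinθ = 0.864669/0.526956 = 1.64088 m.
The centroid lies 1.8/2 = 0.9 m below the top edge, so the top edge sits at y_top = 1.64088 − 0.9 = 0.74088 m along the incline.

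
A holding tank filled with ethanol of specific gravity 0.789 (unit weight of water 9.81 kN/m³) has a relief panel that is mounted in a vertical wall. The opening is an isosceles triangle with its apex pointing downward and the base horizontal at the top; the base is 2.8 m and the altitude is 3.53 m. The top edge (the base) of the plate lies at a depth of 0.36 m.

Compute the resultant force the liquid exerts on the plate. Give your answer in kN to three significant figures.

γ = 0.789 × 9.81 = 7.74009 kN/m³.
With the apex down, the centroid sits h/3 = 3.53/3 = 1.17667 m below the base (the top edge), so the centroid depth is h_c = 0.36 + 1.17667 = 1.53667 m.
A = ½ × 2.8 × 3.53 = 4.942 m².
Resultant F = γ·h_c·A = 7.74009 × 1.53667 × 4.942 = 58.78 kN.

F ≈ 58.8 kN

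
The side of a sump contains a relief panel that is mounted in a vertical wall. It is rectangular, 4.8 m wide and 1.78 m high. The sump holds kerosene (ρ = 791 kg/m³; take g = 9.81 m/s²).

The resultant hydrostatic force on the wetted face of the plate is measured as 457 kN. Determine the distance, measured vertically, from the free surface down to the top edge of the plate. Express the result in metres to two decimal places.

d_top ≈ 6.00 m

γ = ρg = 791 × 9.81 / 1000 = 7.75971 kN/m³.
A = 4.8 × 1.78 = 8.544 m².
From F = γ·h_c·A, the centroid depth is h_c = 457/(7.75971 × 8.544) = 6.89302 m.
The centroid lies 1.78/2 = 0.89 m below the top edge, so the top edge sits at h_top = 6.89302 − 0.89 = 6.00302 m below the surface.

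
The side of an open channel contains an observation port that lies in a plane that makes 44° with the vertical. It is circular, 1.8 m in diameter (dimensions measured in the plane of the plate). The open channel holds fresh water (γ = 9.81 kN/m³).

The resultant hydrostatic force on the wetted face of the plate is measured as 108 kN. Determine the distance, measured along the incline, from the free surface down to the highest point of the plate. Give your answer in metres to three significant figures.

γ = 9.81 kN/m³.
A = π(0.9)² = 2.54469 m².
From F = γ·h_c·A, the centroid depth is h_c = 108/(9.81 × 2.54469) = 4.32633 m.
The plate makes 44° with the vertical, i.e. θ = 90° − 44° = 46° to the horizontal. Measuring y along the incline from the free-surface line, vertical depth h = y·sinθ with sinθ = 0.719340.
Along the incline, y_c = h_c/sinθ = 4.32633/0.719340 = 6.0143 m.
The centroid is at the centre, 0.9 m below the top of the plate, so the highest point sits at y_top = 6.0143 − 0.9 = 5.1143 m along the incline.

y_top ≈ 5.11 m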